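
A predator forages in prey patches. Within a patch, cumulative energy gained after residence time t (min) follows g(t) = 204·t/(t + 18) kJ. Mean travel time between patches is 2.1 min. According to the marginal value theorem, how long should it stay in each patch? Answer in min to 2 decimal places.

Maximise g(t)/(T+t): set derivative to zero → g'(t)(T+t) = g(t).
g'(t) = 204·18/(t + 18)². Setting 204·18/(t+18)² = 204t/[(t+18)(2.1+t)] gives 18(2.1+t) = t(t+18), so t² = 18×2.1 = 37.8.
t* = √37.8 = 6.148 min.

6.15 min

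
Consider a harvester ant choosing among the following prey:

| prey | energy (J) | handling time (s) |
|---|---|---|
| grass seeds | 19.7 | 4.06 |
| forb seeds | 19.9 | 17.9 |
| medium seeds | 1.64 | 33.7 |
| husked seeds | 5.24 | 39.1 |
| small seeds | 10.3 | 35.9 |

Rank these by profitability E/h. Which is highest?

grass seeds

Profitability E/h (J/s): grass seeds = 19.7/4.06 = 4.85, forb seeds = 19.9/17.9 = 1.11, medium seeds = 1.64/33.7 = 0.0487, husked seeds = 5.24/39.1 = 0.134, small seeds = 10.3/35.9 = 0.287.
Ranked: grass seeds > forb seeds > small seeds > husked seeds > medium seeds.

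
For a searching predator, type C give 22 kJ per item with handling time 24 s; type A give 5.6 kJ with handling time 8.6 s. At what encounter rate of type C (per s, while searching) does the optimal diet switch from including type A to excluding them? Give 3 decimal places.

The zero-one rule: include type A iff E₂/h₂ > λE₁/(1+λh₁). Equality gives the switch point.
λE₁h₂ = E₂ + λE₂h₁ ⇒ λ = E₂/(E₁h₂ − E₂h₁) = 5.6/(189.2 − 134.4) = 0.1022 per s.

0.102 per s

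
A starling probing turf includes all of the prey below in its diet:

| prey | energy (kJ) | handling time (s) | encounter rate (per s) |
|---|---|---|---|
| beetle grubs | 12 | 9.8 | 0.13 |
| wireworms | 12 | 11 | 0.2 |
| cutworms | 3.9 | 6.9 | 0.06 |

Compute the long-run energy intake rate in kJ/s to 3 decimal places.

R = (0.13×12 + 0.2×12 + 0.06×3.9) / (1 + 0.13×9.8 + 0.2×11 + 0.06×6.9) = 4.194/4.888 = 0.858 kJ/s.

0.858 kJ/s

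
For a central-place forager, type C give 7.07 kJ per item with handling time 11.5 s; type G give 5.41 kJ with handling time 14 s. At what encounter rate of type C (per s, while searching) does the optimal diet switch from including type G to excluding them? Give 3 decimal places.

At the threshold, the rate on type C alone equals the profitability of type G: λ·7.07/(1 + λ·11.5) = 5.41/14 = 0.3864.
Rearranging, λ(7.07 − 0.3864×11.5) = 0.3864, so λ = 0.3864/2.626 = 0.1472 per s.

0.147 per s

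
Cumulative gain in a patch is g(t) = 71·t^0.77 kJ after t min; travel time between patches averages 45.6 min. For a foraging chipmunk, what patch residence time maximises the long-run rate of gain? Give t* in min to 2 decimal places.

152.66 min

By the marginal value theorem, leave when the instantaneous gain rate g'(t) equals the habitat-wide average g(t)/(T + t).
g'(t) = 0.77·71·t^-0.23. Setting 0.77·71·t^-0.23 = 71·t^0.77/(45.6+t) gives 0.77(45.6+t) = t, so 0.23·t = 0.77×45.6.
t* = 0.77×45.6/0.23 = 152.7 min.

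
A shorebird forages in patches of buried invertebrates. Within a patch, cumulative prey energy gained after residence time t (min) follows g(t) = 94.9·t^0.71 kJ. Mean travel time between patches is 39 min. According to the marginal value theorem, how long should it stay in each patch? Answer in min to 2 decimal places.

Optimal t* satisfies g'(t*) = g(t*)/(T + t*).
g'(t) = 0.71·94.9·t^-0.29. Setting 0.71·94.9·t^-0.29 = 94.9·t^0.71/(39+t) gives 0.71(39+t) = t, so 0.29·t = 0.71×39.
t* = 0.71×39/0.29 = 95.48 min.

95.48 min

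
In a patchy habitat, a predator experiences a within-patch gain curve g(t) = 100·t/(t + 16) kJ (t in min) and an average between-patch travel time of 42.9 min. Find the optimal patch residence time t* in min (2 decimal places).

26.20 min

Optimal t* satisfies g'(t*) = g(t*)/(T + t*).
g'(t) = 100·16/(t + 16)². Setting 100·16/(t+16)² = 100t/[(t+16)(42.9+t)] gives 16(42.9+t) = t(t+16), so t² = 16×42.9 = 686.4.
t* = √686.4 = 26.2 min.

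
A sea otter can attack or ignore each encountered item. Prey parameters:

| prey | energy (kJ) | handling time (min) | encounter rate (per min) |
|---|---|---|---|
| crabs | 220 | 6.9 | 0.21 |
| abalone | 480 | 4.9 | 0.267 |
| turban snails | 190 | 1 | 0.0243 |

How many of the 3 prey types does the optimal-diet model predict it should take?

2

E/h in descending order: turban snails 190, abalone 98, crabs 31.9 kJ/min. The optimal diet is the largest prefix of this list for which every included type satisfies E_i/h_i > R on the types above it.
Rate on top 1: 4.507. abalone: 98 > 4.507 → include.
Rate on top 2: 56.92. crabs: 31.9 < 56.92 → exclude; stop.
Optimal diet: turban snails, abalone — 2 of 3 types.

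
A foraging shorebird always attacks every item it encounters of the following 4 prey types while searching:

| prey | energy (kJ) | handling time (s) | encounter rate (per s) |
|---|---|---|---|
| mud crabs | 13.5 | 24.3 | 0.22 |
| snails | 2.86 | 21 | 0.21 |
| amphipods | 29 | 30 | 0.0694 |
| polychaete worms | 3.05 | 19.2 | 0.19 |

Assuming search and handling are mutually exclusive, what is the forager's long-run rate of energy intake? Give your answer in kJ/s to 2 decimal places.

0.37 kJ/s

R = Σλ_iE_i / (1 + Σλ_ih_i)
Numerator: 0.22×13.5 + 0.21×2.86 + 0.0694×29 + 0.19×3.05 = 6.163
Denominator: 1 + 0.22×24.3 + 0.21×21 + 0.0694×30 + 0.19×19.2 = 16.49
R = 6.163/16.49 = 0.3738 kJ/s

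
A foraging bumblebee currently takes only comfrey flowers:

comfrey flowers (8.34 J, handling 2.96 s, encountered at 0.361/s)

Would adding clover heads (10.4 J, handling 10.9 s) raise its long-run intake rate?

Intake rate on the current diet: R = (0.361×8.34) / (1 + 0.361×2.96) = 3.011/2.069 = 1.455 J/s.
clover heads: E/h = 10.4/10.9 = 0.9541 J/s.
Since 0.9541 < R, time spent handling clover heads is better spent searching.

No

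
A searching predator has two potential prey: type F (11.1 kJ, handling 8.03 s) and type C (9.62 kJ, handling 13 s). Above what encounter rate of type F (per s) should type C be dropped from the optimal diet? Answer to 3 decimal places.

0.143 per s

The zero-one rule: include type C iff E₂/h₂ > λE₁/(1+λh₁). Equality gives the switch point.
λE₁h₂ = E₂ + λE₂h₁ ⇒ λ = E₂/(E₁h₂ − E₂h₁) = 9.62/(144.3 − 77.25) = 0.1435 per s.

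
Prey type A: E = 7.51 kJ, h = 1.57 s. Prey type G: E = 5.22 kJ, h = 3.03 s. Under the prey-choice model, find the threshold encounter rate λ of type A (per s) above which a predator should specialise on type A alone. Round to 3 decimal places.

At the threshold, the rate on type A alone equals the profitability of type G: λ·7.51/(1 + λ·1.57) = 5.22/3.03 = 1.723.
Rearranging, λ(7.51 − 1.723×1.57) = 1.723, so λ = 1.723/4.805 = 0.3585 per s.

0.359 per s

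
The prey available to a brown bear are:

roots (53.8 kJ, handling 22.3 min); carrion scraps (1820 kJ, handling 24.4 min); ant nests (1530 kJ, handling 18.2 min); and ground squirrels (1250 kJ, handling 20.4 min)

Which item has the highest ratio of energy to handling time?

Profitability E/h (kJ/min): roots = 53.8/22.3 = 2.41, carrion scraps = 1820/24.4 = 74.6, ant nests = 1530/18.2 = 84.1, ground squirrels = 1250/20.4 = 61.3.
Ranked: ant nests > carrion scraps > ground squirrels > roots.

ant nests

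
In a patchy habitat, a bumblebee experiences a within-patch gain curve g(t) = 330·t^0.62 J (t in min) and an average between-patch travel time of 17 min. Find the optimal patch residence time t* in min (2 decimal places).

Maximise g(t)/(T+t): set derivative to zero → g'(t)(T+t) = g(t).
g'(t) = 0.62·330·t^-0.38. Setting 0.62·330·t^-0.38 = 330·t^0.62/(17+t) gives 0.62(17+t) = t, so 0.38·t = 0.62×17.
t* = 0.62×17/0.38 = 27.74 min.

27.74 min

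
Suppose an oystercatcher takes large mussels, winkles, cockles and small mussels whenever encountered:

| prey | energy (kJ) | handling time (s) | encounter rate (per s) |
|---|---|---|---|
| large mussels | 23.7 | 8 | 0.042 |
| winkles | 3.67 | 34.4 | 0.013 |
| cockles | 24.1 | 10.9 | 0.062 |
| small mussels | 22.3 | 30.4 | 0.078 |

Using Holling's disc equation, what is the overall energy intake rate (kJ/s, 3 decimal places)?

0.885 kJ/s

R = Σλ_iE_i / (1 + Σλ_ih_i)
Numerator: 0.042×23.7 + 0.013×3.67 + 0.062×24.1 + 0.078×22.3 = 4.277
Denominator: 1 + 0.042×8 + 0.013×34.4 + 0.062×10.9 + 0.078×30.4 = 4.83
R = 4.277/4.83 = 0.8854 kJ/s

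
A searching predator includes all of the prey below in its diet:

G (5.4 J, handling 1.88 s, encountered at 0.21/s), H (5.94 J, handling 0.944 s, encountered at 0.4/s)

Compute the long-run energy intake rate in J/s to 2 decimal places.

1.98 J/s

R = (0.21×5.4 + 0.4×5.94) / (1 + 0.21×1.88 + 0.4×0.944) = 3.51/1.772 = 1.98 J/s.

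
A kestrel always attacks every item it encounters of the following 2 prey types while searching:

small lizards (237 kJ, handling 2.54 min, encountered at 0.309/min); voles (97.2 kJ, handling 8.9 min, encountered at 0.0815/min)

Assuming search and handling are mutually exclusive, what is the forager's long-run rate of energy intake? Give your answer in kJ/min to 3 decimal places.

R = (0.309×237 + 0.0815×97.2) / (1 + 0.309×2.54 + 0.0815×8.9) = 81.15/2.51 = 32.33 kJ/min.

32.330 kJ/min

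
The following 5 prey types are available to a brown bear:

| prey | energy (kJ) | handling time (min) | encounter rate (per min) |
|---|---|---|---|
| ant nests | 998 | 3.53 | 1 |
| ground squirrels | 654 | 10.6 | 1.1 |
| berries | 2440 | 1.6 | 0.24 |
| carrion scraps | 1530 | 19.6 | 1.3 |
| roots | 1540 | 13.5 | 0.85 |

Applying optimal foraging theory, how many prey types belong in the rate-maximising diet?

E/h in descending order: berries 1.52e+03, ant nests 283, roots 114, carrion scraps 78.1, ground squirrels 61.7 kJ/min. The optimal diet is the largest prefix of this list for which every included type satisfies E_i/h_i > R on the types above it.
Rate on top 1: 423.1. ant nests: 283 < 423.1 → exclude; stop.
Optimal diet: berries — 1 of 5 types.

1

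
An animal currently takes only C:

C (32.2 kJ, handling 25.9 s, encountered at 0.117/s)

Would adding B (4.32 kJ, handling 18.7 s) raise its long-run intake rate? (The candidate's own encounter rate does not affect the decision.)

No

Current rate: (0.117×32.2)/(1 + 0.117×25.9) = 0.9348 kJ/s.
B: E/h = 4.32/18.7 = 0.231 kJ/s.
0.231 < 0.9348, so adding B would lower the average — exclude it.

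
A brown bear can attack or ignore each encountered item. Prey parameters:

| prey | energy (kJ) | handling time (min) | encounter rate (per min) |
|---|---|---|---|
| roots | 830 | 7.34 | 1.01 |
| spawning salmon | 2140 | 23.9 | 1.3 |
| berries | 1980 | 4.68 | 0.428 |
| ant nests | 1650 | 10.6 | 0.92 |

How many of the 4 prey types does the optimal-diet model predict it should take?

1

Rank by E/h (kJ/min): berries 423, ant nests 156, roots 113, spawning salmon 89.5. Include each in turn until the next type's E/h falls below the running intake rate.
Rate on top 1: 282.2. ant nests: 156 < 282.2 → exclude; stop.
Optimal diet: berries — 1 of 4 types.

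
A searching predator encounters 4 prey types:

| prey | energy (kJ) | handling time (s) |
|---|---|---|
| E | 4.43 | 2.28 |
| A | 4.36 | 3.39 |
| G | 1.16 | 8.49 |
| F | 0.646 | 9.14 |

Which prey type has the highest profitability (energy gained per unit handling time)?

E

In descending order of E/h:
E: 4.43/2.28 = 1.94 kJ/s
A: 4.36/3.39 = 1.29 kJ/s
G: 1.16/8.49 = 0.137 kJ/s
F: 0.646/9.14 = 0.0707 kJ/s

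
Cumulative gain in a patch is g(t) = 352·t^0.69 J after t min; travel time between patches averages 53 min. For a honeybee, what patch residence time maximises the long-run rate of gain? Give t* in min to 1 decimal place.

Optimal t* satisfies g'(t*) = g(t*)/(T + t*).
g'(t) = 0.69·352·t^-0.31. Setting 0.69·352·t^-0.31 = 352·t^0.69/(53+t) gives 0.69(53+t) = t, so 0.31·t = 0.69×53.
t* = 0.69×53/0.31 = 118 min.

118.0 min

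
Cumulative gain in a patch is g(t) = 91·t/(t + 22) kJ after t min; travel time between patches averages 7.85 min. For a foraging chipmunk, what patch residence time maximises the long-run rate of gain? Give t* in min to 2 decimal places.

13.14 min

Maximise g(t)/(T+t): set derivative to zero → g'(t)(T+t) = g(t).
g'(t) = 91·22/(t + 22)². Setting 91·22/(t+22)² = 91t/[(t+22)(7.85+t)] gives 22(7.85+t) = t(t+22), so t² = 22×7.85 = 172.7.
t* = √172.7 = 13.14 min.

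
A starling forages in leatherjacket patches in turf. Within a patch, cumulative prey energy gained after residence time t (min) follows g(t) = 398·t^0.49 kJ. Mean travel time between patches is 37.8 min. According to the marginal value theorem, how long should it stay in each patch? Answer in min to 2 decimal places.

36.32 min

Maximise g(t)/(T+t): set derivative to zero → g'(t)(T+t) = g(t).
g'(t) = 0.49·398·t^-0.51. Setting 0.49·398·t^-0.51 = 398·t^0.49/(37.8+t) gives 0.49(37.8+t) = t, so 0.51·t = 0.49×37.8.
t* = 0.49×37.8/0.51 = 36.32 min.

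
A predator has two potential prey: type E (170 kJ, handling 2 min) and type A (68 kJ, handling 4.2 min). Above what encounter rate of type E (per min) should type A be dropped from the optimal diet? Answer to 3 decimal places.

0.118 per min

Drop type A once their profitability E₂/h₂ falls below the rate achievable on type E alone: E₂/h₂ = λE₁/(1 + λh₁).
Solve for λ: λE₁h₂ = E₂(1 + λh₁) → λ(E₁h₂ − E₂h₁) = E₂ → λ = E₂/(E₁h₂ − E₂h₁).
λ = 68/(170×4.2 − 68×2) = 68/578 = 0.1176 per min.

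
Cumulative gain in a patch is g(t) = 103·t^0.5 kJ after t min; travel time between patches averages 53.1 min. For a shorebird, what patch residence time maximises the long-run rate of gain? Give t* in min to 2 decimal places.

Maximise g(t)/(T+t): set derivative to zero → g'(t)(T+t) = g(t).
g'(t) = 0.5·103·t^-0.5. Setting 0.5·103·t^-0.5 = 103·t^0.5/(53.1+t) gives 0.5(53.1+t) = t, so 0.50·t = 0.5×53.1.
t* = 0.5×53.1/0.50 = 53.1 min.

53.10 min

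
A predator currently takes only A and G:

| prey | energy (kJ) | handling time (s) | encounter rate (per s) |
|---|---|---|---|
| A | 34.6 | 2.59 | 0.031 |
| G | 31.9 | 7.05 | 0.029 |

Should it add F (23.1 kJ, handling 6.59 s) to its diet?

Yes

Current rate: (0.031×34.6 + 0.029×31.9)/(1 + 0.031×2.59 + 0.029×7.05) = 1.555 kJ/s.
Profitability of F: 23.1/6.59 = 3.505 kJ/s.
3.505 > 1.555, so adding F raises the average — include it.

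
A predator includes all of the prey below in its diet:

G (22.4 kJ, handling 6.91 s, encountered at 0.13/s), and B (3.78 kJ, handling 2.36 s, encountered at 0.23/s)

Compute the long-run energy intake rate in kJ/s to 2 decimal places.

Energy encountered per unit search time: 0.13×22.4 + 0.23×3.78 = 3.781 kJ/s.
Handling time per unit search time: 0.13×6.91 + 0.23×2.36 = 1.441.
Rate = 3.781/(1 + 1.441) = 1.549 kJ/s.

1.55 kJ/s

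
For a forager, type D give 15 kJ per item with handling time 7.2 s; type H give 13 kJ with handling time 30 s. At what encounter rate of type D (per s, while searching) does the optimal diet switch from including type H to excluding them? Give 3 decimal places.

0.036 per s

The zero-one rule: include type H iff E₂/h₂ > λE₁/(1+λh₁). Equality gives the switch point.
λE₁h₂ = E₂ + λE₂h₁ ⇒ λ = E₂/(E₁h₂ − E₂h₁) = 13/(450 − 93.6) = 0.03648 per s.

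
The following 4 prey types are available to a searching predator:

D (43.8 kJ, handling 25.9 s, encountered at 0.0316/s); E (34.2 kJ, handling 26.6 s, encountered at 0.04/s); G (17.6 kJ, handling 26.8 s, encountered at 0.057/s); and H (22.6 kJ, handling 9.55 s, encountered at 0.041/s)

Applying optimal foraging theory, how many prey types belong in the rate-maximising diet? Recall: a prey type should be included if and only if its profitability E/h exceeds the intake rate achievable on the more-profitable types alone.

Profitabilities (E/h, kJ/s): H 2.37, D 1.69, E 1.29, G 0.657. Add prey in this order while the next type's profitability exceeds the intake rate on those already taken.
Rate on top 1: 0.6659. D: 1.69 > 0.6659 → include.
Rate on top 2: 1.046. E: 1.29 > 1.046 → include.
Rate on top 3: 1.124. G: 0.657 < 1.124 → exclude; stop.
Optimal diet: H, D, E — 3 of 4 types.

3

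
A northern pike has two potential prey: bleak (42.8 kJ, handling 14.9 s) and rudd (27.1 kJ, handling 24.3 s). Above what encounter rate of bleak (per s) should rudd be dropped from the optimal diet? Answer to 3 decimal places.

The zero-one rule: include rudd iff E₂/h₂ > λE₁/(1+λh₁). Equality gives the switch point.
λE₁h₂ = E₂ + λE₂h₁ ⇒ λ = E₂/(E₁h₂ − E₂h₁) = 27.1/(1040 − 403.8) = 0.04259 per s.

0.043 per s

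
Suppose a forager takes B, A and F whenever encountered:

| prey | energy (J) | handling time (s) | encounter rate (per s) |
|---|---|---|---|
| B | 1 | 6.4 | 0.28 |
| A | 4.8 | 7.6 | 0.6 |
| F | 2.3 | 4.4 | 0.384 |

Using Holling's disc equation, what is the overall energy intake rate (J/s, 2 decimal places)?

0.45 J/s

R = (0.28×1 + 0.6×4.8 + 0.384×2.3) / (1 + 0.28×6.4 + 0.6×7.6 + 0.384×4.4) = 4.043/9.042 = 0.4472 J/s.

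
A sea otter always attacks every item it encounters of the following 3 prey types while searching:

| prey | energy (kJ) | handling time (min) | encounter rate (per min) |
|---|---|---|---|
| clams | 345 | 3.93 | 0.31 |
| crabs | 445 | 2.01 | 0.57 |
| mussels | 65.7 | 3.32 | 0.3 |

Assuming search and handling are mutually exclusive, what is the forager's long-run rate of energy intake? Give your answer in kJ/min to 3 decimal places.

87.227 kJ/min

R = (0.31×345 + 0.57×445 + 0.3×65.7) / (1 + 0.31×3.93 + 0.57×2.01 + 0.3×3.32) = 380.3/4.36 = 87.23 kJ/min.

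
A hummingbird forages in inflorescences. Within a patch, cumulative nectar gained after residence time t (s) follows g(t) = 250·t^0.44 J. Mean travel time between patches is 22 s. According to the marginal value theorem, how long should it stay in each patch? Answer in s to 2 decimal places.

Maximise g(t)/(T+t): set derivative to zero → g'(t)(T+t) = g(t).
g'(t) = 0.44·250·t^-0.56. Setting 0.44·250·t^-0.56 = 250·t^0.44/(22+t) gives 0.44(22+t) = t, so 0.56·t = 0.44×22.
t* = 0.44×22/0.56 = 17.29 s.

17.29 s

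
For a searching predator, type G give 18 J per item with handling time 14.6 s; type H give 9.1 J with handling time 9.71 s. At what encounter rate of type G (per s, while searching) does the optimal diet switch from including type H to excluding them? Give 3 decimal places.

Drop type H once their profitability E₂/h₂ falls below the rate achievable on type G alone: E₂/h₂ = λE₁/(1 + λh₁).
Solve for λ: λE₁h₂ = E₂(1 + λh₁) → λ(E₁h₂ − E₂h₁) = E₂ → λ = E₂/(E₁h₂ − E₂h₁).
λ = 9.1/(18×9.71 − 9.1×14.6) = 9.1/41.92 = 0.2171 per s.

0.217 per s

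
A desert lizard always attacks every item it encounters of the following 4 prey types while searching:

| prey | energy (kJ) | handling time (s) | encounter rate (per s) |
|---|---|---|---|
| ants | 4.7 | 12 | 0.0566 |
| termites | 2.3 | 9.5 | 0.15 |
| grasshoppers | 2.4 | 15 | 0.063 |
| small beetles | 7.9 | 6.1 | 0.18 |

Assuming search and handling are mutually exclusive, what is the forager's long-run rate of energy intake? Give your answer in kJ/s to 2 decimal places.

0.42 kJ/s

R = (0.0566×4.7 + 0.15×2.3 + 0.063×2.4 + 0.18×7.9) / (1 + 0.0566×12 + 0.15×9.5 + 0.063×15 + 0.18×6.1) = 2.184/5.147 = 0.4244 kJ/s.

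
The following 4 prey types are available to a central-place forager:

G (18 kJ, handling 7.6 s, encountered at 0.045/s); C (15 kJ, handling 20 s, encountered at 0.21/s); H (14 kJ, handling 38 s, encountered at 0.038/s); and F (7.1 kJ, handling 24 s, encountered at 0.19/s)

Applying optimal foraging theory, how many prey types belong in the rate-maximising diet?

2

Rank by E/h (kJ/s): G 2.37, C 0.75, H 0.368, F 0.296. Include each in turn until the next type's E/h falls below the running intake rate.
Rate on top 1: 0.6036. C: 0.75 > 0.6036 → include.
Rate on top 2: 0.7145. H: 0.368 < 0.7145 → exclude; stop.
Optimal diet: G, C — 2 of 4 types.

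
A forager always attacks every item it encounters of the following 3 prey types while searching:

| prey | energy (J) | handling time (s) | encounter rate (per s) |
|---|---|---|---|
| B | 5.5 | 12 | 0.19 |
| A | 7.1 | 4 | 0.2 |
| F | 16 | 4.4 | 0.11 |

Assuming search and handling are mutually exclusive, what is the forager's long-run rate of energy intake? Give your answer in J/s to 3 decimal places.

0.926 J/s

R = Σλ_iE_i / (1 + Σλ_ih_i)
Numerator: 0.19×5.5 + 0.2×7.1 + 0.11×16 = 4.225
Denominator: 1 + 0.19×12 + 0.2×4 + 0.11×4.4 = 4.564
R = 4.225/4.564 = 0.9257 J/s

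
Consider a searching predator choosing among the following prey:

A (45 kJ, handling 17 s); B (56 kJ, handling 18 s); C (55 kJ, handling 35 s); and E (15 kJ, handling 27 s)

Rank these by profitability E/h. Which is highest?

Profitability E/h (kJ/s): A = 45/17 = 2.65, B = 56/18 = 3.11, C = 55/35 = 1.57, E = 15/27 = 0.556.
Ranked: B > A > C > E.

B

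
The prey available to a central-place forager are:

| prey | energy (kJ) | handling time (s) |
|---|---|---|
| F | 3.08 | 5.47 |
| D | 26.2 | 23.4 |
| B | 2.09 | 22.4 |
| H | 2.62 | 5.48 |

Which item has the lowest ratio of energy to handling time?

In descending order of E/h:
D: 26.2/23.4 = 1.12 kJ/s
F: 3.08/5.47 = 0.563 kJ/s
H: 2.62/5.48 = 0.478 kJ/s
B: 2.09/22.4 = 0.0933 kJ/s

B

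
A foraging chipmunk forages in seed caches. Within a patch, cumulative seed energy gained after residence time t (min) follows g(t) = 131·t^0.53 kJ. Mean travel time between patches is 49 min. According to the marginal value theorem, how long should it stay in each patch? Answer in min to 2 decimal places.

By the marginal value theorem, leave when the instantaneous gain rate g'(t) equals the habitat-wide average g(t)/(T + t).
g'(t) = 0.53·131·t^-0.47. Setting 0.53·131·t^-0.47 = 131·t^0.53/(49+t) gives 0.53(49+t) = t, so 0.47·t = 0.53×49.
t* = 0.53×49/0.47 = 55.26 min.

55.26 min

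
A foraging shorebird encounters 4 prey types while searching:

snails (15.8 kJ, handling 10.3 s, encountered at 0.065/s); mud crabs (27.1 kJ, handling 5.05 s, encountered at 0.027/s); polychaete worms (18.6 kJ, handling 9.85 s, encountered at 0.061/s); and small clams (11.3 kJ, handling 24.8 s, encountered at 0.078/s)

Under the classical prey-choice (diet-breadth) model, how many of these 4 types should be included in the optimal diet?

3

Profitabilities (E/h, kJ/s): mud crabs 5.37, polychaete worms 1.89, snails 1.53, small clams 0.456. Add prey in this order while the next type's profitability exceeds the intake rate on those already taken.
Rate on top 1: 0.6439. polychaete worms: 1.89 > 0.6439 → include.
Rate on top 2: 1.074. snails: 1.53 > 1.074 → include.
Rate on top 3: 1.202. small clams: 0.456 < 1.202 → exclude; stop.
Optimal diet: mud crabs, polychaete worms, snails — 3 of 4 types.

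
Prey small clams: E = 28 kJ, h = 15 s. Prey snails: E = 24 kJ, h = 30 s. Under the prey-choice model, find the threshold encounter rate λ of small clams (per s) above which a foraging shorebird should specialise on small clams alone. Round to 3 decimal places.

Drop snails once their profitability E₂/h₂ falls below the rate achievable on small clams alone: E₂/h₂ = λE₁/(1 + λh₁).
Solve for λ: λE₁h₂ = E₂(1 + λh₁) → λ(E₁h₂ − E₂h₁) = E₂ → λ = E₂/(E₁h₂ − E₂h₁).
λ = 24/(28×30 − 24×15) = 24/480 = 0.05 per s.

0.050 per s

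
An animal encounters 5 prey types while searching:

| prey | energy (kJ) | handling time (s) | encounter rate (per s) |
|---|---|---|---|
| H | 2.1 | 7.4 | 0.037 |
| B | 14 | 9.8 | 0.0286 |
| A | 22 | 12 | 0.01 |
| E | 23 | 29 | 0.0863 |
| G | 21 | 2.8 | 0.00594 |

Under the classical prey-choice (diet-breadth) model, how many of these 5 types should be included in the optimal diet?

E/h in descending order: G 7.5, A 1.83, B 1.43, E 0.793, H 0.284 kJ/s. The optimal diet is the largest prefix of this list for which every included type satisfies E_i/h_i > R on the types above it.
Rate on top 1: 0.1227. A: 1.83 > 0.1227 → include.
Rate on top 2: 0.3033. B: 1.43 > 0.3033 → include.
Rate on top 3: 0.5259. E: 0.793 > 0.5259 → include.
Rate on top 4: 0.6965. H: 0.284 < 0.6965 → exclude; stop.
Optimal diet: G, A, B, E — 4 of 5 types.

4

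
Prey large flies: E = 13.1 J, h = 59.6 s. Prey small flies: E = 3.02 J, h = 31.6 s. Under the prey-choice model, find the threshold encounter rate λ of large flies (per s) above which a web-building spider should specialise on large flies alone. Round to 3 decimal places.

0.013 per s

The zero-one rule: include small flies iff E₂/h₂ > λE₁/(1+λh₁). Equality gives the switch point.
λE₁h₂ = E₂ + λE₂h₁ ⇒ λ = E₂/(E₁h₂ − E₂h₁) = 3.02/(414 − 180) = 0.01291 per s.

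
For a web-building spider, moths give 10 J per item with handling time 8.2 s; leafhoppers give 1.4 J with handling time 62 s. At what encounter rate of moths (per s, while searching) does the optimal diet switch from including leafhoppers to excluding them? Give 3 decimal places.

0.002 per s

Drop leafhoppers once their profitability E₂/h₂ falls below the rate achievable on moths alone: E₂/h₂ = λE₁/(1 + λh₁).
Solve for λ: λE₁h₂ = E₂(1 + λh₁) → λ(E₁h₂ − E₂h₁) = E₂ → λ = E₂/(E₁h₂ − E₂h₁).
λ = 1.4/(10×62 − 1.4×8.2) = 1.4/608.5 = 0.002301 per s.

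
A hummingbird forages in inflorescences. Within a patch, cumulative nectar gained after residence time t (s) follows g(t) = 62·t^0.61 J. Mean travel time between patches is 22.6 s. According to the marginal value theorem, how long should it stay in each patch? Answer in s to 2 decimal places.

Optimal t* satisfies g'(t*) = g(t*)/(T + t*).
g'(t) = 0.61·62·t^-0.39. Setting 0.61·62·t^-0.39 = 62·t^0.61/(22.6+t) gives 0.61(22.6+t) = t, so 0.39·t = 0.61×22.6.
t* = 0.61×22.6/0.39 = 35.35 s.

35.35 s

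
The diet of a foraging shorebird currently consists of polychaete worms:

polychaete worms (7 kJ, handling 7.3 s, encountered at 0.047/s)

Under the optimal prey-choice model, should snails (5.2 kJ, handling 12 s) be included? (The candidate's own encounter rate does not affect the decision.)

Yes

Current rate: (0.047×7)/(1 + 0.047×7.3) = 0.245 kJ/s.
Profitability of snails: 5.2/12 = 0.4333 kJ/s.
Since 0.4333 > R, including snails increases the long-run rate.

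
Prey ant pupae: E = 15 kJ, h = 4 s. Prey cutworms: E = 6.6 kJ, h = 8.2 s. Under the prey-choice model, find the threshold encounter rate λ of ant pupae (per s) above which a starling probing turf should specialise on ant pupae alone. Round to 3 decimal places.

At the threshold, the rate on ant pupae alone equals the profitability of cutworms: λ·15/(1 + λ·4) = 6.6/8.2 = 0.8049.
Rearranging, λ(15 − 0.8049×4) = 0.8049, so λ = 0.8049/11.78 = 0.06832 per s.

0.068 per s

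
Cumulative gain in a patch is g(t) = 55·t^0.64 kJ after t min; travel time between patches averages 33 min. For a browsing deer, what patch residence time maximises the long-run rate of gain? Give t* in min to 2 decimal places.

58.67 min

By the marginal value theorem, leave when the instantaneous gain rate g'(t) equals the habitat-wide average g(t)/(T + t).
g'(t) = 0.64·55·t^-0.36. Setting 0.64·55·t^-0.36 = 55·t^0.64/(33+t) gives 0.64(33+t) = t, so 0.36·t = 0.64×33.
t* = 0.64×33/0.36 = 58.67 min.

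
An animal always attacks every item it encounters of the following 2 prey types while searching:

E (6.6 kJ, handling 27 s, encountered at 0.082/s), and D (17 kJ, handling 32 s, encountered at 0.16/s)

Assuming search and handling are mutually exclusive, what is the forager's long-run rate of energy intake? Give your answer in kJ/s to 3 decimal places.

R = Σλ_iE_i / (1 + Σλ_ih_i)
Numerator: 0.082×6.6 + 0.16×17 = 3.261
Denominator: 1 + 0.082×27 + 0.16×32 = 8.334
R = 3.261/8.334 = 0.3913 kJ/s

0.391 kJ/s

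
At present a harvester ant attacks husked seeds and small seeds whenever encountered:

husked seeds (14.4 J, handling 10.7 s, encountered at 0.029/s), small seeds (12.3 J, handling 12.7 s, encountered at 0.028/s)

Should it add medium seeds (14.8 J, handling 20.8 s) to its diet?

Current rate: (0.029×14.4 + 0.028×12.3)/(1 + 0.029×10.7 + 0.028×12.7) = 0.4574 J/s.
Profitability of medium seeds: 14.8/20.8 = 0.7115 J/s.
Since 0.7115 > R, including medium seeds increases the long-run rate.

Yes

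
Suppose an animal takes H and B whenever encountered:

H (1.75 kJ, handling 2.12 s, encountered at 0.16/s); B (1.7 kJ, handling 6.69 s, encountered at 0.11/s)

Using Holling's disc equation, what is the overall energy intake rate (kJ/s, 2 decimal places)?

R = (0.16×1.75 + 0.11×1.7) / (1 + 0.16×2.12 + 0.11×6.69) = 0.467/2.075 = 0.225 kJ/s.

0.23 kJ/s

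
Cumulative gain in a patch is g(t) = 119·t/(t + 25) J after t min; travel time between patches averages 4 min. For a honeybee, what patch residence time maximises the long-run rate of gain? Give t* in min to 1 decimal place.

Maximise g(t)/(T+t): set derivative to zero → g'(t)(T+t) = g(t).
g'(t) = 119·25/(t + 25)². Setting 119·25/(t+25)² = 119t/[(t+25)(4+t)] gives 25(4+t) = t(t+25), so t² = 25×4 = 100.
t* = √100 = 10 min.

10.0 min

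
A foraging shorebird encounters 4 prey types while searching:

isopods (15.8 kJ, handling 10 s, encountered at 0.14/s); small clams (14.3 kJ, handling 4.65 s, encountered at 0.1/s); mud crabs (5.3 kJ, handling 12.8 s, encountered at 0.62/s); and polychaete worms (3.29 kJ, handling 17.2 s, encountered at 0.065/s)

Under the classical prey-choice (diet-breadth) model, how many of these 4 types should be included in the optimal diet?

2

E/h in descending order: small clams 3.08, isopods 1.58, mud crabs 0.414, polychaete worms 0.191 kJ/s. The optimal diet is the largest prefix of this list for which every included type satisfies E_i/h_i > R on the types above it.
Rate on top 1: 0.9761. isopods: 1.58 > 0.9761 → include.
Rate on top 2: 1.271. mud crabs: 0.414 < 1.271 → exclude; stop.
Optimal diet: small clams, isopods — 2 of 4 types.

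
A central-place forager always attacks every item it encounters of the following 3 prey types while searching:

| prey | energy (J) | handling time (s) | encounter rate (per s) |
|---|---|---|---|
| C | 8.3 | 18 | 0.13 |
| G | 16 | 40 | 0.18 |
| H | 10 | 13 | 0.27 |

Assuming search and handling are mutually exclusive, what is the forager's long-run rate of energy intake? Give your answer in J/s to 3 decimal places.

0.474 J/s

R = (0.13×8.3 + 0.18×16 + 0.27×10) / (1 + 0.13×18 + 0.18×40 + 0.27×13) = 6.659/14.05 = 0.474 J/s.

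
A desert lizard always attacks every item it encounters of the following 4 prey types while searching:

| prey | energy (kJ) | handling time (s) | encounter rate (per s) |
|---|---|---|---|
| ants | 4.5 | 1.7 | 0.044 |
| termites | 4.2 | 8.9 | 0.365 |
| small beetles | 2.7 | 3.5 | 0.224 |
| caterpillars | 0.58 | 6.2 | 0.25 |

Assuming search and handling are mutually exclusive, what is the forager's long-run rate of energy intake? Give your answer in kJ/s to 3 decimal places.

R = Σλ_iE_i / (1 + Σλ_ih_i)
Numerator: 0.044×4.5 + 0.365×4.2 + 0.224×2.7 + 0.25×0.58 = 2.481
Denominator: 1 + 0.044×1.7 + 0.365×8.9 + 0.224×3.5 + 0.25×6.2 = 6.657
R = 2.481/6.657 = 0.3726 kJ/s

0.373 kJ/s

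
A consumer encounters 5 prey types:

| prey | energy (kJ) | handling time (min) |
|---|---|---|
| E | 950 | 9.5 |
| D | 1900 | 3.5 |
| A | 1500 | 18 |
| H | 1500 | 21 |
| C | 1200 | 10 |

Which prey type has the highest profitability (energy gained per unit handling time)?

Profitability E/h (kJ/min): E = 950/9.5 = 100, D = 1900/3.5 = 543, A = 1500/18 = 83.3, H = 1500/21 = 71.4, C = 1200/10 = 120.
Ranked: D > C > E > A > H.

D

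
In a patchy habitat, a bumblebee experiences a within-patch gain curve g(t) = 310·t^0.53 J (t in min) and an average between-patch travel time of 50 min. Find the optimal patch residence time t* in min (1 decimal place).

56.4 min

By the marginal value theorem, leave when the instantaneous gain rate g'(t) equals the habitat-wide average g(t)/(T + t).
g'(t) = 0.53·310·t^-0.47. Setting 0.53·310·t^-0.47 = 310·t^0.53/(50+t) gives 0.53(50+t) = t, so 0.47·t = 0.53×50.
t* = 0.53×50/0.47 = 56.38 min.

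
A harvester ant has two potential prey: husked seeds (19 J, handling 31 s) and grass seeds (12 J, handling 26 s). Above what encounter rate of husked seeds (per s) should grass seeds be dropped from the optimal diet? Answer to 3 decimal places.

0.098 per s

The zero-one rule: include grass seeds iff E₂/h₂ > λE₁/(1+λh₁). Equality gives the switch point.
λE₁h₂ = E₂ + λE₂h₁ ⇒ λ = E₂/(E₁h₂ − E₂h₁) = 12/(494 − 372) = 0.09836 per s.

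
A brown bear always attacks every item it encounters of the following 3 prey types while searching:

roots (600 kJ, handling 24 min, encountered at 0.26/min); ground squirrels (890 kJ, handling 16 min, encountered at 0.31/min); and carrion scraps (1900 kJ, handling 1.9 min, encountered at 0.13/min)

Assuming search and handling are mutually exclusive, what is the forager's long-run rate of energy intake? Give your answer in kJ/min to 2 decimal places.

R = (0.26×600 + 0.31×890 + 0.13×1900) / (1 + 0.26×24 + 0.31×16 + 0.13×1.9) = 678.9/12.45 = 54.54 kJ/min.

54.54 kJ/min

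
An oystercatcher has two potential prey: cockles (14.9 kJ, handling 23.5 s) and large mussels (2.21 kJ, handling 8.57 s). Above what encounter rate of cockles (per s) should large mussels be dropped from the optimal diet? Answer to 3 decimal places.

0.029 per s

Drop large mussels once their profitability E₂/h₂ falls below the rate achievable on cockles alone: E₂/h₂ = λE₁/(1 + λh₁).
Solve for λ: λE₁h₂ = E₂(1 + λh₁) → λ(E₁h₂ − E₂h₁) = E₂ → λ = E₂/(E₁h₂ − E₂h₁).
λ = 2.21/(14.9×8.57 − 2.21×23.5) = 2.21/75.76 = 0.02917 per s.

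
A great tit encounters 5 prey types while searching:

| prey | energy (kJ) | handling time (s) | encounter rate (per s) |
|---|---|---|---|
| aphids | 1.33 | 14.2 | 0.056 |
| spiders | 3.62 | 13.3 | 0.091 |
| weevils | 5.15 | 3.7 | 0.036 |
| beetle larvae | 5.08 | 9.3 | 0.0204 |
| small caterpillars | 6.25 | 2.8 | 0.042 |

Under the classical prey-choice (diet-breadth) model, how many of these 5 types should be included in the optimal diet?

Profitabilities (E/h, kJ/s): small caterpillars 2.23, weevils 1.39, beetle larvae 0.546, spiders 0.272, aphids 0.0937. Add prey in this order while the next type's profitability exceeds the intake rate on those already taken.
Rate on top 1: 0.2349. weevils: 1.39 > 0.2349 → include.
Rate on top 2: 0.3581. beetle larvae: 0.546 > 0.3581 → include.
Rate on top 3: 0.3829. spiders: 0.272 < 0.3829 → exclude; stop.
Optimal diet: small caterpillars, weevils, beetle larvae — 3 of 5 types.

3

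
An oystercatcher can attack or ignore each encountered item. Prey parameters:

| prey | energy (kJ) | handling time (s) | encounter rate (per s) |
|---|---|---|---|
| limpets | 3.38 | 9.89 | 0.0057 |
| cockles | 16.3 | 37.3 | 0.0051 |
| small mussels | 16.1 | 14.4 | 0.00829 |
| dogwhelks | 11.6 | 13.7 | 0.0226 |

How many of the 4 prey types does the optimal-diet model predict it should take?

4

E/h in descending order: small mussels 1.12, dogwhelks 0.847, cockles 0.437, limpets 0.342 kJ/s. The optimal diet is the largest prefix of this list for which every included type satisfies E_i/h_i > R on the types above it.
Rate on top 1: 0.1192. dogwhelks: 0.847 > 0.1192 → include.
Rate on top 2: 0.2769. cockles: 0.437 > 0.2769 → include.
Rate on top 3: 0.2957. limpets: 0.342 > 0.2957 → include.
Optimal diet: small mussels, dogwhelks, cockles, limpets — 4 of 4 types.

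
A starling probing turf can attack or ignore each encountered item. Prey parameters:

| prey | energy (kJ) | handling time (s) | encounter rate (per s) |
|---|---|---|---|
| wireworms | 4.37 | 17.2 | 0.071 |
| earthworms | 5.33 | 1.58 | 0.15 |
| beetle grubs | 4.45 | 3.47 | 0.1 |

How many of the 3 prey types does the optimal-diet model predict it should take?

Rank by E/h (kJ/s): earthworms 3.37, beetle grubs 1.28, wireworms 0.254. Include each in turn until the next type's E/h falls below the running intake rate.
Rate on top 1: 0.6463. beetle grubs: 1.28 > 0.6463 → include.
Rate on top 2: 0.7857. wireworms: 0.254 < 0.7857 → exclude; stop.
Optimal diet: earthworms, beetle grubs — 2 of 3 types.

2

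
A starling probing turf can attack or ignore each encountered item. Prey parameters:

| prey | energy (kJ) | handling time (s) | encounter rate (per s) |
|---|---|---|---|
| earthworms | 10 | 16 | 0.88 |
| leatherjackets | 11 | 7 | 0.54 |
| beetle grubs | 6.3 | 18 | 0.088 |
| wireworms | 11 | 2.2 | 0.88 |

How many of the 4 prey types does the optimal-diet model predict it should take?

Rank by E/h (kJ/s): wireworms 5, leatherjackets 1.57, earthworms 0.625, beetle grubs 0.35. Include each in turn until the next type's E/h falls below the running intake rate.
Rate on top 1: 3.297. leatherjackets: 1.57 < 3.297 → exclude; stop.
Optimal diet: wireworms — 1 of 4 types.

1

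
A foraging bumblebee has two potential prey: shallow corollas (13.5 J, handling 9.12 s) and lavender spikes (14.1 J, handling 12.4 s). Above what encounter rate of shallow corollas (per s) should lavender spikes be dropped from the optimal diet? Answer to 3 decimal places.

0.363 per s

The zero-one rule: include lavender spikes iff E₂/h₂ > λE₁/(1+λh₁). Equality gives the switch point.
λE₁h₂ = E₂ + λE₂h₁ ⇒ λ = E₂/(E₁h₂ − E₂h₁) = 14.1/(167.4 − 128.6) = 0.3633 per s.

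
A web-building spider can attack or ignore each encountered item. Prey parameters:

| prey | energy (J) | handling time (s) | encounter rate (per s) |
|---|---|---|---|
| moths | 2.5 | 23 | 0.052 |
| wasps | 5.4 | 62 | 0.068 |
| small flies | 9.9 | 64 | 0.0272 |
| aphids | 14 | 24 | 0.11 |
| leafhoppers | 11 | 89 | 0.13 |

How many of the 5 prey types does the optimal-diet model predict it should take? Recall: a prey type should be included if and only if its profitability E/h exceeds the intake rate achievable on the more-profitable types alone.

1

Profitabilities (E/h, J/s): aphids 0.583, small flies 0.155, leafhoppers 0.124, moths 0.109, wasps 0.0871. Add prey in this order while the next type's profitability exceeds the intake rate on those already taken.
Rate on top 1: 0.4231. small flies: 0.155 < 0.4231 → exclude; stop.
Optimal diet: aphids — 1 of 5 types.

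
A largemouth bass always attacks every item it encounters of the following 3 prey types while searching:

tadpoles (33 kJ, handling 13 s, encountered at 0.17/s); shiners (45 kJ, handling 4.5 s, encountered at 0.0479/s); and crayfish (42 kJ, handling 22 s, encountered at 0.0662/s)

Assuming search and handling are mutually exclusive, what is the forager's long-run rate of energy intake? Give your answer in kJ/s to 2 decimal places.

2.16 kJ/s

Energy encountered per unit search time: 0.17×33 + 0.0479×45 + 0.0662×42 = 10.55 kJ/s.
Handling time per unit search time: 0.17×13 + 0.0479×4.5 + 0.0662×22 = 3.882.
Rate = 10.55/(1 + 3.882) = 2.16 kJ/s.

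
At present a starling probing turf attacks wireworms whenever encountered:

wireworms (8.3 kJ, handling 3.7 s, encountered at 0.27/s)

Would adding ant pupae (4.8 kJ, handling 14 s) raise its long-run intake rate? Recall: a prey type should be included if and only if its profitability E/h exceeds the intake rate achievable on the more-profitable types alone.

No

Current rate: (0.27×8.3)/(1 + 0.27×3.7) = 1.121 kJ/s.
ant pupae: E/h = 4.8/14 = 0.3429 kJ/s.
Since 0.3429 < R, time spent handling ant pupae is better spent searching.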